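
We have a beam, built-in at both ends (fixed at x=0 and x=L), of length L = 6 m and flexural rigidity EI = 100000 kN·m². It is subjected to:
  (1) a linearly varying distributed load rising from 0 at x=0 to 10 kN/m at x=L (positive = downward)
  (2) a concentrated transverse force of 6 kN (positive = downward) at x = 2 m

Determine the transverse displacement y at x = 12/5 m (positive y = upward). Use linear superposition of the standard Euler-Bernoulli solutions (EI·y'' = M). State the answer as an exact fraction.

y(12/5) = -7857/39062500 m

Load 1 — triangular load w₀=10 kN/m (0→w₀ over full span):
  y_1 = -w₀x²(L-x)²(x+2L)/(120LEI) = -10·(12/5)²·(6-(12/5))²·((12/5)+2·6)/(120·6·100000) = -1458/9765625 m
Load 2 — point force P=6 kN at a=2 m (b=L-a=4):
  y_2 = -Pa²(L-x)²(3bL-(3b+a)(L-x))/(6L³EI)  [x>a] = -6·2²·(6-(12/5))²·(3·4·6-(3·4+2)·(6-(12/5)))/(6·6³·100000) = -81/1562500 m
Superposition: y = Σ y_i = -7857/39062500 m ≈ -0.000201 m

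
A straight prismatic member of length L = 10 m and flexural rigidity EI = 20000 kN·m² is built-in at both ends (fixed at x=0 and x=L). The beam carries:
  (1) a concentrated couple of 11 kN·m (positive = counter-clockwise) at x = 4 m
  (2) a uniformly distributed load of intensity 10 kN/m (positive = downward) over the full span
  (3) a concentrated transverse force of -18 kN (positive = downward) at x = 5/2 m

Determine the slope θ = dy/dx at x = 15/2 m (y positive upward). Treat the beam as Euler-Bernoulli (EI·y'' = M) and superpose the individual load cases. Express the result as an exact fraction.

θ(15/2) = 39661/12800000 rad

Load 1 — applied couple M₀=11 kN·m at a=4 m (b=L-a=6):
  θ_1 = (R_Ax²/2 - M_Ax - M₀(x-a))/EI  [x>a] with R_A=198/125, M_A=33/25 = ((198/125)·(15/2)²/2 - (33/25)·(15/2) - 11·((15/2)-4))/20000 = -77/400000 rad
Load 2 — uniform load w=10 kN/m over full span:
  θ_2 = -wx(L-x)(L-2x)/(12EI) = -10·(15/2)·(10-(15/2))·(10-2·(15/2))/(12·20000) = 1/256 rad
Load 3 — point force P=-18 kN at a=5/2 m (b=L-a=15/2):
  θ_3 = Pa²(L-x)(2bL-(3b+a)(L-x))/(2L³EI)  [x>a] = (-18)·(5/2)²·(10-(15/2))·(2·(15/2)·10-(3·(15/2)+(5/2))·(10-(15/2)))/(2·10³·20000) = -63/102400 rad
Superposition: θ = Σ θ_i = 39661/12800000 rad ≈ 0.003099 rad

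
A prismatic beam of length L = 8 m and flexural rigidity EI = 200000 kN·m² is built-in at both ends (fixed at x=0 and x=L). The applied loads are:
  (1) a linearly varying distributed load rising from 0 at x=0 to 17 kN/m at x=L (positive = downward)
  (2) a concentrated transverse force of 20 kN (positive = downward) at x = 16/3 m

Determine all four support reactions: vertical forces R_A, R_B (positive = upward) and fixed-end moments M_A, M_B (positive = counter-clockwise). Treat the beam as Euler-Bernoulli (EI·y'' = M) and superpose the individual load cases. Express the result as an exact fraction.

R_A = 3454/135 kN, M_A = 6496/135 kN·m, R_B = 8426/135 kN, M_B = -10544/135 kN·m

Load 1 — triangular load w₀=17 kN/m (0→w₀ over full span):
  R_A = 3w₀L/20 = 3·17·8/20 = 102/5 kN
  M_A = w₀L²/30 = 17·8²/30 = 544/15 kN·m
  R_B = 7w₀L/20 = 7·17·8/20 = 238/5 kN
  M_B = -w₀L²/20 = -17·8²/20 = -272/5 kN·m
Load 2 — point force P=20 kN at a=16/3 m (b=L-a=8/3):
  R_A = Pb²(3a+b)/L³ = 20·(8/3)²·(3·(16/3)+(8/3))/8³ = 140/27 kN
  M_A = Pab²/L² = 20·(16/3)·(8/3)²/8² = 320/27 kN·m
  R_B = Pa²(a+3b)/L³ = 20·(16/3)²·((16/3)+3·(8/3))/8³ = 400/27 kN
  M_B = -Pa²b/L² = -20·(16/3)²·(8/3)/8² = -640/27 kN·m
Superposition: R_A = 3454/135 kN, M_A = 6496/135 kN·m, R_B = 8426/135 kN, M_B = -10544/135 kN·m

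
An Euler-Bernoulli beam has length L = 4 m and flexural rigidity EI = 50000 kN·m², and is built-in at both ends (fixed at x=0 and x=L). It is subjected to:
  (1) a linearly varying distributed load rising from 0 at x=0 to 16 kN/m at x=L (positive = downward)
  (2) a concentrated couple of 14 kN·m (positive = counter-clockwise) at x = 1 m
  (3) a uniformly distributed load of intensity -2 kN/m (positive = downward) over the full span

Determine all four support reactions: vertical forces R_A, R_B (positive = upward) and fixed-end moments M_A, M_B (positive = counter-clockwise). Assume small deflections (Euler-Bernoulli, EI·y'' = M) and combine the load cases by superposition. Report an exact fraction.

R_A = 763/80 kN, M_A = 389/120 kN·m, R_B = 1157/80 kN, M_B = -691/120 kN·m

Load 1 — triangular load w₀=16 kN/m (0→w₀ over full span):
  R_A = 3w₀L/20 = 3·16·4/20 = 48/5 kN
  M_A = w₀L²/30 = 16·4²/30 = 128/15 kN·m
  R_B = 7w₀L/20 = 7·16·4/20 = 112/5 kN
  M_B = -w₀L²/20 = -16·4²/20 = -64/5 kN·m
Load 2 — applied couple M₀=14 kN·m at a=1 m (b=L-a=3):
  R_A = 6M₀ab/L³ = 6·14·1·3/4³ = 63/16 kN
  M_A = M₀b(2a-b)/L² = 14·3·(2·1-3)/4² = -21/8 kN·m
  R_B = -6M₀ab/L³ = -6·14·1·3/4³ = -63/16 kN
  M_B = M₀a(2b-a)/L² = 14·1·(2·3-1)/4² = 35/8 kN·m
Load 3 — uniform load w=-2 kN/m over full span:
  R_A = wL/2 = (-2)·4/2 = -4 kN
  M_A = wL²/12 = (-2)·4²/12 = -8/3 kN·m
  R_B = wL/2 = (-2)·4/2 = -4 kN
  M_B = -wL²/12 = -(-2)·4²/12 = 8/3 kN·m
Superposition: R_A = 763/80 kN, M_A = 389/120 kN·m, R_B = 1157/80 kN, M_B = -691/120 kN·m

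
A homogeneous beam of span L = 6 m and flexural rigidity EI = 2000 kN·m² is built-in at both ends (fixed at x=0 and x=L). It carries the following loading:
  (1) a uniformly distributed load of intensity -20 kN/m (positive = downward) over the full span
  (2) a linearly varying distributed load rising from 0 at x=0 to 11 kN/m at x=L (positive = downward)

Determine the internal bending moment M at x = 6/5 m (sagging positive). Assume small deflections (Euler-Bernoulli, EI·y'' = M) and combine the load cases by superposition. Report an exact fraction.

M(6/5) = 69/125 kN·m

Load 1 — uniform load w=-20 kN/m over full span:
  M_1 = wLx/2 - wL²/12 - wx²/2 = (-20)·6·(6/5)/2 - (-20)·6²/12 - (-20)·(6/5)²/2 = 12/5 kN·m
Load 2 — triangular load w₀=11 kN/m (0→w₀ over full span):
  M_2 = 3w₀Lx/20 - w₀L²/30 - w₀x³/(6L) = 3·11·6·(6/5)/20 - 11·6²/30 - 11·(6/5)³/(6·6) = -231/125 kN·m
Superposition: M = Σ M_i = 69/125 kN·m ≈ 0.552000 kN·m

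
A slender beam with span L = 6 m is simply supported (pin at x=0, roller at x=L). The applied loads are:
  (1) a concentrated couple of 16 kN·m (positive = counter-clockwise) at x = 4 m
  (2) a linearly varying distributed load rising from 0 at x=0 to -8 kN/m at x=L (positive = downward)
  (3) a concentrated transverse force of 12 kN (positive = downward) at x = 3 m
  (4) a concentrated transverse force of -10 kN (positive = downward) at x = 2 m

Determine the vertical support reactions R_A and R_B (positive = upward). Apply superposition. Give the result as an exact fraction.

Load 1 — applied couple M₀=16 kN·m at a=4 m (b=L-a=2):
  R_A = M₀/L = 16/6 = 8/3 kN
  R_B = -M₀/L = -16/6 = -8/3 kN
Load 2 — triangular load w₀=-8 kN/m (0→w₀ over full span):
  R_A = w₀L/6 = (-8)·6/6 = -8 kN
  R_B = w₀L/3 = (-8)·6/3 = -16 kN
Load 3 — point force P=12 kN at a=3 m (b=L-a=3):
  R_A = Pb/L = 12·3/6 = 6 kN
  R_B = Pa/L = 12·3/6 = 6 kN
Load 4 — point force P=-10 kN at a=2 m (b=L-a=4):
  R_A = Pb/L = (-10)·4/6 = -20/3 kN
  R_B = Pa/L = (-10)·2/6 = -10/3 kN
Superposition: R_A = -6 kN, R_B = -16 kN

R_A = -6 kN, R_B = -16 kN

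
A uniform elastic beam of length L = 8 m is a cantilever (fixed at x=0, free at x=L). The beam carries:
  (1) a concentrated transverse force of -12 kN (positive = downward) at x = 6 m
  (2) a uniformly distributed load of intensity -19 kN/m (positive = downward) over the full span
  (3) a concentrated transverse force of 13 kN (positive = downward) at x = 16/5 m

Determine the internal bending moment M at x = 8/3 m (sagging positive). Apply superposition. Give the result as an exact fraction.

M(8/3) = 13648/45 kN·m

Load 1 — point force P=-12 kN at a=6 m (b=L-a=2):
  M_1 = -P(a-x)  [x≤a] = -(-12)·(6-(8/3)) = 40 kN·m
Load 2 — uniform load w=-19 kN/m over full span:
  M_2 = -w(L-x)²/2 = -(-19)·(8-(8/3))²/2 = 2432/9 kN·m
Load 3 — point force P=13 kN at a=16/5 m (b=L-a=24/5):
  M_3 = -P(a-x)  [x≤a] = -13·((16/5)-(8/3)) = -104/15 kN·m
Superposition: M = Σ M_i = 13648/45 kN·m ≈ 303.288889 kN·m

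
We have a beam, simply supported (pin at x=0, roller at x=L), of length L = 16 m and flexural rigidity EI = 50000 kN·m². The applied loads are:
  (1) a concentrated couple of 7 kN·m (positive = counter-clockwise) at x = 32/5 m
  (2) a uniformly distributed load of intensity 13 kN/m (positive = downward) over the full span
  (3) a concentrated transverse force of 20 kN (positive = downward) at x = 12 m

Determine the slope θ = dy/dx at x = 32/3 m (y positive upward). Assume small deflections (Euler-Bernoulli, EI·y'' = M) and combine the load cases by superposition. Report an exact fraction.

θ(32/3) = 290893/12656250 rad

Load 1 — applied couple M₀=7 kN·m at a=32/5 m (b=L-a=48/5):
  θ_1 = (M₀x²/(2L)-M₀(x-a)+C₁)/EI  [x>a] with C₁=M₀(3b²-L²)/(6L)=112/75 = (7·(32/3)²/(2·16)-7·((32/3)-(32/5))+(112/75))/50000 = -49/703125 rad
Load 2 — uniform load w=13 kN/m over full span:
  θ_2 = -w(L³-6Lx²+4x³)/(24EI) = -13·(16³-6·16·(32/3)²+4·(32/3)³)/(24·50000) = 5408/253125 rad
Load 3 — point force P=20 kN at a=12 m (b=L-a=4):
  θ_3 = -Pb(L²-b²-3x²)/(6LEI)  [x≤a] = -20·4·(16²-4²-3·(32/3)²)/(6·16·50000) = 19/11250 rad
Superposition: θ = Σ θ_i = 290893/12656250 rad ≈ 0.022984 rad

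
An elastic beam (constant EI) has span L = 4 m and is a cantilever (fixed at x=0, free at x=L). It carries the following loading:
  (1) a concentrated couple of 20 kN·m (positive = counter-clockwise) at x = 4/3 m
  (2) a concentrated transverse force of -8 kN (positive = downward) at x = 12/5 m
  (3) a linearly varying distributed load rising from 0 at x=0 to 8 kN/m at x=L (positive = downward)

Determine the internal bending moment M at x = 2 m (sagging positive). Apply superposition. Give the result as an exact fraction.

Load 1 — applied couple M₀=20 kN·m at a=4/3 m (b=L-a=8/3):
  M_1 = 0  [x>a] = 0 kN·m
Load 2 — point force P=-8 kN at a=12/5 m (b=L-a=8/5):
  M_2 = -P(a-x)  [x≤a] = -(-8)·((12/5)-2) = 16/5 kN·m
Load 3 — triangular load w₀=8 kN/m (0→w₀ over full span):
  M_3 = w₀Lx/2 - w₀L²/3 - w₀x³/(6L) = 8·4·2/2 - 8·4²/3 - 8·2³/(6·4) = -40/3 kN·m
Superposition: M = Σ M_i = -152/15 kN·m ≈ -10.133333 kN·m

M(2) = -152/15 kN·m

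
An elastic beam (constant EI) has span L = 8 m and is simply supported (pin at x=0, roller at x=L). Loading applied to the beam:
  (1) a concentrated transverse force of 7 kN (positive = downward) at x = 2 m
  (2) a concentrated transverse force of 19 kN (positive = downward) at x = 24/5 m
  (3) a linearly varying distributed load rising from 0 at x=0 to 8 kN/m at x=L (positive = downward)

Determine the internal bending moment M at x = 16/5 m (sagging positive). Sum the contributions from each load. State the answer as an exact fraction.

M(16/5) = 7674/125 kN·m

Load 1 — point force P=7 kN at a=2 m (b=L-a=6):
  M_1 = Pa(L-x)/L  [x>a] = 7·2·(8-(16/5))/8 = 42/5 kN·m
Load 2 — point force P=19 kN at a=24/5 m (b=L-a=16/5):
  M_2 = Pbx/L  [x≤a] = 19·(16/5)·(16/5)/8 = 608/25 kN·m
Load 3 — triangular load w₀=8 kN/m (0→w₀ over full span):
  M_3 = w₀Lx/6 - w₀x³/(6L) = 8·8·(16/5)/6 - 8·(16/5)³/(6·8) = 3584/125 kN·m
Superposition: M = Σ M_i = 7674/125 kN·m ≈ 61.392000 kN·m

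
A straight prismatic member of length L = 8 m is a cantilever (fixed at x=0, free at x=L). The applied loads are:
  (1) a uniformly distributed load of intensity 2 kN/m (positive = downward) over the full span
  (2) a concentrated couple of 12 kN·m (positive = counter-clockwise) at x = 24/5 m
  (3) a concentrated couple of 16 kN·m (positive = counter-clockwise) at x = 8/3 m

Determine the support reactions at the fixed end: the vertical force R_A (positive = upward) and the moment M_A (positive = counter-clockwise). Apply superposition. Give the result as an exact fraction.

Load 1 — uniform load w=2 kN/m over full span:
  R_A = wL = 2·8 = 16 kN
  M_A = wL²/2 = 2·8²/2 = 64 kN·m
Load 2 — applied couple M₀=12 kN·m at a=24/5 m (b=L-a=16/5):
  R_A = 0 kN
  M_A = -M₀ = -12 kN·m
Load 3 — applied couple M₀=16 kN·m at a=8/3 m (b=L-a=16/3):
  R_A = 0 kN
  M_A = -M₀ = -16 kN·m
Superposition: R_A = 16 kN, M_A = 36 kN·m

R_A = 16 kN, M_A = 36 kN·m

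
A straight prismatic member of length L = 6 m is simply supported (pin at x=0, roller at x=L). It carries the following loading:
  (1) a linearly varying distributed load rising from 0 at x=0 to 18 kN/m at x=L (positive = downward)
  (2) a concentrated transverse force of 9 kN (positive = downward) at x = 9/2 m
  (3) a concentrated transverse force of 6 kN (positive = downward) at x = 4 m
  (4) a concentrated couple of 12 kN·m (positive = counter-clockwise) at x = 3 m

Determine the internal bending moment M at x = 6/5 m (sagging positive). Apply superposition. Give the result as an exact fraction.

Load 1 — triangular load w₀=18 kN/m (0→w₀ over full span):
  M_1 = w₀Lx/6 - w₀x³/(6L) = 18·6·(6/5)/6 - 18·(6/5)³/(6·6) = 2592/125 kN·m
Load 2 — point force P=9 kN at a=9/2 m (b=L-a=3/2):
  M_2 = Pbx/L  [x≤a] = 9·(3/2)·(6/5)/6 = 27/10 kN·m
Load 3 — point force P=6 kN at a=4 m (b=L-a=2):
  M_3 = Pbx/L  [x≤a] = 6·2·(6/5)/6 = 12/5 kN·m
Load 4 — applied couple M₀=12 kN·m at a=3 m (b=L-a=3):
  M_4 = M₀x/L  [x≤a] = 12·(6/5)/6 = 12/5 kN·m
Superposition: M = Σ M_i = 7059/250 kN·m ≈ 28.236000 kN·m

M(6/5) = 7059/250 kN·m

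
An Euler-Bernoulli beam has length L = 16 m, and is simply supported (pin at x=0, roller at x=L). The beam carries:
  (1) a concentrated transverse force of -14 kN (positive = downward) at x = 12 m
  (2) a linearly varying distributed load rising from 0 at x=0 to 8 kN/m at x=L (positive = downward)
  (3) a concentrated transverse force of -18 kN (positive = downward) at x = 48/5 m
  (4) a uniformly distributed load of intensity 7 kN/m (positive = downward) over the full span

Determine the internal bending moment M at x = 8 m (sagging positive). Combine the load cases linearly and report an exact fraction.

M(8) = 1332/5 kN·m

Load 1 — point force P=-14 kN at a=12 m (b=L-a=4):
  M_1 = Pbx/L  [x≤a] = (-14)·4·8/16 = -28 kN·m
Load 2 — triangular load w₀=8 kN/m (0→w₀ over full span):
  M_2 = w₀Lx/6 - w₀x³/(6L) = 8·16·8/6 - 8·8³/(6·16) = 128 kN·m
Load 3 — point force P=-18 kN at a=48/5 m (b=L-a=32/5):
  M_3 = Pbx/L  [x≤a] = (-18)·(32/5)·8/16 = -288/5 kN·m
Load 4 — uniform load w=7 kN/m over full span:
  M_4 = wx(L-x)/2 = 7·8·(16-8)/2 = 224 kN·m
Superposition: M = Σ M_i = 1332/5 kN·m ≈ 266.400000 kN·m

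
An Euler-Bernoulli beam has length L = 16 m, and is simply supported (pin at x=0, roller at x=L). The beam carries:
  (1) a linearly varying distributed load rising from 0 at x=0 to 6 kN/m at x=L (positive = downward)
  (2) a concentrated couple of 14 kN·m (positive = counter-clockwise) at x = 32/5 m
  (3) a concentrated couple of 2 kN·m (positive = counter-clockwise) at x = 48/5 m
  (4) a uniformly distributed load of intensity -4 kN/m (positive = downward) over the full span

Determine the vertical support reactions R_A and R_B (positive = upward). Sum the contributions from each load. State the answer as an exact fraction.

R_A = -15 kN, R_B = -1 kN

Load 1 — triangular load w₀=6 kN/m (0→w₀ over full span):
  R_A = w₀L/6 = 6·16/6 = 16 kN
  R_B = w₀L/3 = 6·16/3 = 32 kN
Load 2 — applied couple M₀=14 kN·m at a=32/5 m (b=L-a=48/5):
  R_A = M₀/L = 14/16 = 7/8 kN
  R_B = -M₀/L = -14/16 = -7/8 kN
Load 3 — applied couple M₀=2 kN·m at a=48/5 m (b=L-a=32/5):
  R_A = M₀/L = 2/16 = 1/8 kN
  R_B = -M₀/L = -2/16 = -1/8 kN
Load 4 — uniform load w=-4 kN/m over full span:
  R_A = wL/2 = (-4)·16/2 = -32 kN
  R_B = wL/2 = (-4)·16/2 = -32 kN
Superposition: R_A = -15 kN, R_B = -1 kN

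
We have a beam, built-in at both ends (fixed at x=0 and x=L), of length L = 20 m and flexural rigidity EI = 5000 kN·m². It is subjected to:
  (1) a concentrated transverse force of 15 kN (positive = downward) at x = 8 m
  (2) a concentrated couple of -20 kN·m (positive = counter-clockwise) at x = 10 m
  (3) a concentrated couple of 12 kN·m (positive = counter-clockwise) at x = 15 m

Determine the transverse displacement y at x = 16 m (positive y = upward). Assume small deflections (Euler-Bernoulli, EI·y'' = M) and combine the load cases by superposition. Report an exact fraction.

Load 1 — point force P=15 kN at a=8 m (b=L-a=12):
  y_1 = -Pa²(L-x)²(3bL-(3b+a)(L-x))/(6L³EI)  [x>a] = -15·8²·(20-16)²·(3·12·20-(3·12+8)·(20-16))/(6·20³·5000) = -544/15625 m
Load 2 — applied couple M₀=-20 kN·m at a=10 m (b=L-a=10):
  y_2 = (R_Ax³/6 - M_Ax²/2 - M₀(x-a)²/2)/EI  [x>a] with R_A=-3/2, M_A=-5 = ((-3/2)·16³/6 - (-5)·16²/2 - (-20)·(16-10)²/2)/5000 = -3/625 m
Load 3 — applied couple M₀=12 kN·m at a=15 m (b=L-a=5):
  y_3 = (R_Ax³/6 - M_Ax²/2 - M₀(x-a)²/2)/EI  [x>a] with R_A=27/40, M_A=15/4 = ((27/40)·16³/6 - (15/4)·16²/2 - 12·(16-15)²/2)/5000 = -63/12500 m
Superposition: y = Σ y_i = -2791/62500 m ≈ -0.044656 m

y(16) = -2791/62500 m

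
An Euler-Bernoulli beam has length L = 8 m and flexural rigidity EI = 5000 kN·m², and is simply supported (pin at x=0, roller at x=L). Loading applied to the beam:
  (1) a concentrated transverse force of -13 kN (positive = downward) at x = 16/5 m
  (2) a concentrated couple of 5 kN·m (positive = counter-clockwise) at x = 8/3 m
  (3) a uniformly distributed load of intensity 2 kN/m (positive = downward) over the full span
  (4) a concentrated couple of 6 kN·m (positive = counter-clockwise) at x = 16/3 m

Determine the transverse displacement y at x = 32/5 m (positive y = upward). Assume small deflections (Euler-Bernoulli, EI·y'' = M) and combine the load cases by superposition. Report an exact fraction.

Load 1 — point force P=-13 kN at a=16/5 m (b=L-a=24/5):
  y_1 = -Pa(L-x)(2Lx-a²-x²)/(6LEI)  [x>a] = -(-13)·(16/5)·(8-(32/5))·(2·8·(32/5)-(16/5)²-(32/5)²)/(6·8·5000) = 3328/234375 m
Load 2 — applied couple M₀=5 kN·m at a=8/3 m (b=L-a=16/3):
  y_2 = (M₀x³/(6L)-M₀(x-a)²/2+C₁x)/EI  [x>a] with C₁=M₀(3b²-L²)/(6L)=20/9 = (5·(32/5)³/(6·8)-5·((32/5)-(8/3))²/2+(20/9)·(32/5))/5000 = 188/140625 m
Load 3 — uniform load w=2 kN/m over full span:
  y_3 = -wx(L³-2Lx²+x³)/(24EI) = -2·(32/5)·(8³-2·8·(32/5)²+(32/5)³)/(24·5000) = -14848/1171875 m
Load 4 — applied couple M₀=6 kN·m at a=16/3 m (b=L-a=8/3):
  y_4 = (M₀x³/(6L)-M₀(x-a)²/2+C₁x)/EI  [x>a] with C₁=M₀(3b²-L²)/(6L)=-16/3 = (6·(32/5)³/(6·8)-6·((32/5)-(16/3))²/2+(-16/3)·(32/5))/5000 = -224/234375 m
Superposition: y = Σ y_i = 6716/3515625 m ≈ 0.001910 m

y(32/5) = 6716/3515625 m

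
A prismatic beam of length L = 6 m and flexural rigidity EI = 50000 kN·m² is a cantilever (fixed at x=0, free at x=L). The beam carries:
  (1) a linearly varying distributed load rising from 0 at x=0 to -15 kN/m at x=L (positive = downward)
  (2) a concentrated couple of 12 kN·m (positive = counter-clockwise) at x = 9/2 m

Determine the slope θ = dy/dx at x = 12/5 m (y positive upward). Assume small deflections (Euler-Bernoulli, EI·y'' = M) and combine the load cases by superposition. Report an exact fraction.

Load 1 — triangular load w₀=-15 kN/m (0→w₀ over full span):
  θ_1 = (w₀Lx²/4-w₀L²x/3-w₀x⁴/(24L))/EI = ((-15)·6·(12/5)²/4-(-15)·6²·(12/5)/3-(-15)·(12/5)⁴/(24·6))/50000 = 4779/781250 rad
Load 2 — applied couple M₀=12 kN·m at a=9/2 m (b=L-a=3/2):
  θ_2 = M₀x/EI  [x≤a] = 12·(12/5)/50000 = 9/15625 rad
Superposition: θ = Σ θ_i = 5229/781250 rad ≈ 0.006693 rad

θ(12/5) = 5229/781250 rad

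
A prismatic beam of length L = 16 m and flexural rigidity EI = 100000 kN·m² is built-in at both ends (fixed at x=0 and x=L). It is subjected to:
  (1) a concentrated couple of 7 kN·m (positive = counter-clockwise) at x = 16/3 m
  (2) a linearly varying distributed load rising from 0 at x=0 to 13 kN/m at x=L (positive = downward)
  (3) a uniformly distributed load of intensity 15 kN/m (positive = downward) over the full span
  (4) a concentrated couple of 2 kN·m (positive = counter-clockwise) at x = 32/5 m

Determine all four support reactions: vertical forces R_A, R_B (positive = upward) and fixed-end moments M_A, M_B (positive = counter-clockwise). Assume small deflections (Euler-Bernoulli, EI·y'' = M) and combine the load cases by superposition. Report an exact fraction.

Load 1 — applied couple M₀=7 kN·m at a=16/3 m (b=L-a=32/3):
  R_A = 6M₀ab/L³ = 6·7·(16/3)·(32/3)/16³ = 7/12 kN
  M_A = M₀b(2a-b)/L² = 7·(32/3)·(2·(16/3)-(32/3))/16² = 0 kN·m
  R_B = -6M₀ab/L³ = -6·7·(16/3)·(32/3)/16³ = -7/12 kN
  M_B = M₀a(2b-a)/L² = 7·(16/3)·(2·(32/3)-(16/3))/16² = 7/3 kN·m
Load 2 — triangular load w₀=13 kN/m (0→w₀ over full span):
  R_A = 3w₀L/20 = 3·13·16/20 = 156/5 kN
  M_A = w₀L²/30 = 13·16²/30 = 1664/15 kN·m
  R_B = 7w₀L/20 = 7·13·16/20 = 364/5 kN
  M_B = -w₀L²/20 = -13·16²/20 = -832/5 kN·m
Load 3 — uniform load w=15 kN/m over full span:
  R_A = wL/2 = 15·16/2 = 120 kN
  M_A = wL²/12 = 15·16²/12 = 320 kN·m
  R_B = wL/2 = 15·16/2 = 120 kN
  M_B = -wL²/12 = -15·16²/12 = -320 kN·m
Load 4 — applied couple M₀=2 kN·m at a=32/5 m (b=L-a=48/5):
  R_A = 6M₀ab/L³ = 6·2·(32/5)·(48/5)/16³ = 9/50 kN
  M_A = M₀b(2a-b)/L² = 2·(48/5)·(2·(32/5)-(48/5))/16² = 6/25 kN·m
  R_B = -6M₀ab/L³ = -6·2·(32/5)·(48/5)/16³ = -9/50 kN
  M_B = M₀a(2b-a)/L² = 2·(32/5)·(2·(48/5)-(32/5))/16² = 16/25 kN·m
Superposition: R_A = 45589/300 kN, M_A = 32338/75 kN·m, R_B = 57611/300 kN, M_B = -36257/75 kN·m

R_A = 45589/300 kN, M_A = 32338/75 kN·m, R_B = 57611/300 kN, M_B = -36257/75 kN·m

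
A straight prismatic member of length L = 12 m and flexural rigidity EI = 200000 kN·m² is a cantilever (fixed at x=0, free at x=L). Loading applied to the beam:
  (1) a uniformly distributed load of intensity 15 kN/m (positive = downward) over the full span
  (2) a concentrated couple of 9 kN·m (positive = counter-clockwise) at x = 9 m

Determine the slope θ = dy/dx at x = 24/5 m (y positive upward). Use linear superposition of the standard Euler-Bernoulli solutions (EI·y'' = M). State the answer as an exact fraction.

θ(24/5) = -10449/625000 rad

Load 1 — uniform load w=15 kN/m over full span:
  θ_1 = -wx(x²-3Lx+3L²)/(6EI) = -15·(24/5)·((24/5)²-3·12·(24/5)+3·12²)/(6·200000) = -1323/78125 rad
Load 2 — applied couple M₀=9 kN·m at a=9 m (b=L-a=3):
  θ_2 = M₀x/EI  [x≤a] = 9·(24/5)/200000 = 27/125000 rad
Superposition: θ = Σ θ_i = -10449/625000 rad ≈ -0.016718 rad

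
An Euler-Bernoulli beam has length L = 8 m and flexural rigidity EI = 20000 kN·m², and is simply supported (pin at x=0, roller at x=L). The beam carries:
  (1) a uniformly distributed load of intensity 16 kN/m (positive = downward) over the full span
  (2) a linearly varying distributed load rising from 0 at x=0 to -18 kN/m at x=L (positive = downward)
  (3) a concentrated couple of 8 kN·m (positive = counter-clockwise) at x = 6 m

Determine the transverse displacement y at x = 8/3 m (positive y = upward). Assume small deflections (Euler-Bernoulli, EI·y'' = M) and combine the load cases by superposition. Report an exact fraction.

y(8/3) = -5423/303750 m

Load 1 — uniform load w=16 kN/m over full span:
  y_1 = -wx(L³-2Lx²+x³)/(24EI) = -16·(8/3)·(8³-2·8·(8/3)²+(8/3)³)/(24·20000) = -5632/151875 m
Load 2 — triangular load w₀=-18 kN/m (0→w₀ over full span):
  y_2 = -w₀x(7L⁴-10L²x²+3x⁴)/(360LEI) = -(-18)·(8/3)·(7·8⁴-10·8²·(8/3)²+3·(8/3)⁴)/(360·8·20000) = 1024/50625 m
Load 3 — applied couple M₀=8 kN·m at a=6 m (b=L-a=2):
  y_3 = (M₀x³/(6L)+C₁x)/EI  [x≤a] with C₁=M₀(3b²-L²)/(6L)=-26/3 = (8·(8/3)³/(6·8)+(-26/3)·(8/3))/20000 = -101/101250 m
Superposition: y = Σ y_i = -5423/303750 m ≈ -0.017853 m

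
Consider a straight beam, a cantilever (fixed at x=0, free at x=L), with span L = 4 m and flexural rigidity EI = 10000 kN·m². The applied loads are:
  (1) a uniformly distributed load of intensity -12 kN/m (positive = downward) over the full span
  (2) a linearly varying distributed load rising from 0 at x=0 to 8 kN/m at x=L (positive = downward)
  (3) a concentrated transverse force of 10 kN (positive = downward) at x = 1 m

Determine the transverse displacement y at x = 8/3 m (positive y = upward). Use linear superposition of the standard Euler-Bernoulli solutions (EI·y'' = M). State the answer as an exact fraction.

y(8/3) = 364003/36450000 m

Load 1 — uniform load w=-12 kN/m over full span:
  y_1 = -wx²(x²-4Lx+6L²)/(24EI) = -(-12)·(8/3)²·((8/3)²-4·4·(8/3)+6·4²)/(24·10000) = 1088/50625 m
Load 2 — triangular load w₀=8 kN/m (0→w₀ over full span):
  y_2 = (w₀Lx³/12-w₀L²x²/6-w₀x⁵/(120L))/EI = (8·4·(8/3)³/12-8·4²·(8/3)²/6-8·(8/3)⁵/(120·4))/10000 = -23552/2278125 m
Load 3 — point force P=10 kN at a=1 m (b=L-a=3):
  y_3 = -Pa²(3x-a)/(6EI)  [x>a] = -10·1²·(3·(8/3)-1)/(6·10000) = -7/6000 m
Superposition: y = Σ y_i = 364003/36450000 m ≈ 0.009986 m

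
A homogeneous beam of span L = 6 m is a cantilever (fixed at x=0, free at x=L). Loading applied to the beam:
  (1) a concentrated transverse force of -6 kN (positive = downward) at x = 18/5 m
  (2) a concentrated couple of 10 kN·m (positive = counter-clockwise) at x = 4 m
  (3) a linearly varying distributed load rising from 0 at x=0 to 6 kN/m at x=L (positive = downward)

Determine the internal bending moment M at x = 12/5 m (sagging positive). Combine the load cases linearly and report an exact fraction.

Load 1 — point force P=-6 kN at a=18/5 m (b=L-a=12/5):
  M_1 = -P(a-x)  [x≤a] = -(-6)·((18/5)-(12/5)) = 36/5 kN·m
Load 2 — applied couple M₀=10 kN·m at a=4 m (b=L-a=2):
  M_2 = M₀  [x≤a] = 10 = 10 kN·m
Load 3 — triangular load w₀=6 kN/m (0→w₀ over full span):
  M_3 = w₀Lx/2 - w₀L²/3 - w₀x³/(6L) = 6·6·(12/5)/2 - 6·6²/3 - 6·(12/5)³/(6·6) = -3888/125 kN·m
Superposition: M = Σ M_i = -1738/125 kN·m ≈ -13.904000 kN·m

M(12/5) = -1738/125 kN·m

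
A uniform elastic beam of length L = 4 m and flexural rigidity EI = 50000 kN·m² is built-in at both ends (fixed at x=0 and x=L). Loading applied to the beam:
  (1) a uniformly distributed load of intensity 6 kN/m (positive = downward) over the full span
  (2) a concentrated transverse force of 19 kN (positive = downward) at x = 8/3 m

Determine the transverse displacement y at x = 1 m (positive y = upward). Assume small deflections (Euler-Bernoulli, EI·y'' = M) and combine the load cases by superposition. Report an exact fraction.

Load 1 — uniform load w=6 kN/m over full span:
  y_1 = -wx²(L-x)²/(24EI) = -6·1²·(4-1)²/(24·50000) = -9/200000 m
Load 2 — point force P=19 kN at a=8/3 m (b=L-a=4/3):
  y_2 = -Pb²x²(3aL-(3a+b)x)/(6L³EI)  [x≤a] = -19·(4/3)²·1²·(3·(8/3)·4-(3·(8/3)+(4/3))·1)/(6·4³·50000) = -323/8100000 m
Superposition: y = Σ y_i = -11/129600 m ≈ -0.000085 m

y(1) = -11/129600 m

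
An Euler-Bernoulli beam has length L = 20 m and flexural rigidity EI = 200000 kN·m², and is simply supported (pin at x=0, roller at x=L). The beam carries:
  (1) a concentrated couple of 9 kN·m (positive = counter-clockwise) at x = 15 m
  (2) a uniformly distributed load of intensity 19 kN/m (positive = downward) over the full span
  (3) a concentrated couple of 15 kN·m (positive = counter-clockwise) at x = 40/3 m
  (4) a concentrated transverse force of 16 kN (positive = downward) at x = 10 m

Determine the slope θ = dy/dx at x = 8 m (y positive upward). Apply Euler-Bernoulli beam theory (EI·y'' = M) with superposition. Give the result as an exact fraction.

θ(8) = -81519/8000000 rad

Load 1 — applied couple M₀=9 kN·m at a=15 m (b=L-a=5):
  θ_1 = (M₀x²/(2L)+C₁)/EI  [x≤a] with C₁=M₀(3b²-L²)/(6L)=-195/8 = (9·8²/(2·20)+(-195/8))/200000 = -399/8000000 rad
Load 2 — uniform load w=19 kN/m over full span:
  θ_2 = -w(L³-6Lx²+4x³)/(24EI) = -19·(20³-6·20·8²+4·8³)/(24·200000) = -703/75000 rad
Load 3 — applied couple M₀=15 kN·m at a=40/3 m (b=L-a=20/3):
  θ_3 = (M₀x²/(2L)+C₁)/EI  [x≤a] with C₁=M₀(3b²-L²)/(6L)=-100/3 = (15·8²/(2·20)+(-100/3))/200000 = -7/150000 rad
Load 4 — point force P=16 kN at a=10 m (b=L-a=10):
  θ_4 = -Pb(L²-b²-3x²)/(6LEI)  [x≤a] = -16·10·(20²-10²-3·8²)/(6·20·200000) = -9/12500 rad
Superposition: θ = Σ θ_i = -81519/8000000 rad ≈ -0.010190 rad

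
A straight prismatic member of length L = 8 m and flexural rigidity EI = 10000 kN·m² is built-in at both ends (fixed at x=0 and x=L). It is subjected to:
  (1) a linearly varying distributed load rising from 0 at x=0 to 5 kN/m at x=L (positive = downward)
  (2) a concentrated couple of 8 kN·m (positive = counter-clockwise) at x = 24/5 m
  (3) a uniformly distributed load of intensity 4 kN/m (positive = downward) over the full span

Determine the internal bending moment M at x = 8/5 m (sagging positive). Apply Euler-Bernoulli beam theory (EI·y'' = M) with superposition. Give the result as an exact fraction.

Load 1 — triangular load w₀=5 kN/m (0→w₀ over full span):
  M_1 = 3w₀Lx/20 - w₀L²/30 - w₀x³/(6L) = 3·5·8·(8/5)/20 - 5·8²/30 - 5·(8/5)³/(6·8) = -112/75 kN·m
Load 2 — applied couple M₀=8 kN·m at a=24/5 m (b=L-a=16/5):
  M_2 = R_Ax - M_A  [x≤a] with R_A=36/25, M_A=64/25 = (36/25)·(8/5) - (64/25) = -32/125 kN·m
Load 3 — uniform load w=4 kN/m over full span:
  M_3 = wLx/2 - wL²/12 - wx²/2 = 4·8·(8/5)/2 - 4·8²/12 - 4·(8/5)²/2 = -64/75 kN·m
Superposition: M = Σ M_i = -976/375 kN·m ≈ -2.602667 kN·m

M(8/5) = -976/375 kN·m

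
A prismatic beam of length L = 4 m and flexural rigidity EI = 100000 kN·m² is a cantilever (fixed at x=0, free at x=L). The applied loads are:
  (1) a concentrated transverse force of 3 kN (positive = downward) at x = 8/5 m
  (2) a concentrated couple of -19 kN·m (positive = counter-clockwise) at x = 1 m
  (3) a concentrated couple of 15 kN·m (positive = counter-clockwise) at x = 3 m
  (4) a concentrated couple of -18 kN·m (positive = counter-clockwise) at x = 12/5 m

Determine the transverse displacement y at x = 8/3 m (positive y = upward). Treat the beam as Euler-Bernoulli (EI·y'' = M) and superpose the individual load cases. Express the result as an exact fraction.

y(8/3) = -44539/75000000 m

Load 1 — point force P=3 kN at a=8/5 m (b=L-a=12/5):
  y_1 = -Pa²(3x-a)/(6EI)  [x>a] = -3·(8/5)²·(3·(8/3)-(8/5))/(6·100000) = -32/390625 m
Load 2 — applied couple M₀=-19 kN·m at a=1 m (b=L-a=3):
  y_2 = M₀a(2x-a)/(2EI)  [x>a] = (-19)·1·(2·(8/3)-1)/(2·100000) = -247/600000 m
Load 3 — applied couple M₀=15 kN·m at a=3 m (b=L-a=1):
  y_3 = M₀x²/(2EI)  [x≤a] = 15·(8/3)²/(2·100000) = 1/1875 m
Load 4 — applied couple M₀=-18 kN·m at a=12/5 m (b=L-a=8/5):
  y_4 = M₀a(2x-a)/(2EI)  [x>a] = (-18)·(12/5)·(2·(8/3)-(12/5))/(2·100000) = -99/156250 m
Superposition: y = Σ y_i = -44539/75000000 m ≈ -0.000594 m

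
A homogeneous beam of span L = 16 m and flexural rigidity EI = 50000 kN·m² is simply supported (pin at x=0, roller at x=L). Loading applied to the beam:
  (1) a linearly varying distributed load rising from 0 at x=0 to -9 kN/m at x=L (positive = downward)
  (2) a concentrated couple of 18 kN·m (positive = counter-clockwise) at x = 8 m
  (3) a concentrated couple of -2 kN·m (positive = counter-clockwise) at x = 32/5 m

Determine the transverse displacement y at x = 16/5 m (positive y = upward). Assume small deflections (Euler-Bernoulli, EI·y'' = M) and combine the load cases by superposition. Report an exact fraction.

y(16/5) = 2080036/48828125 m

Load 1 — triangular load w₀=-9 kN/m (0→w₀ over full span):
  y_1 = -w₀x(7L⁴-10L²x²+3x⁴)/(360LEI) = -(-9)·(16/5)·(7·16⁴-10·16²·(16/5)²+3·(16/5)⁴)/(360·16·50000) = 2113536/48828125 m
Load 2 — applied couple M₀=18 kN·m at a=8 m (b=L-a=8):
  y_2 = (M₀x³/(6L)+C₁x)/EI  [x≤a] with C₁=M₀(3b²-L²)/(6L)=-12 = (18·(16/5)³/(6·16)+(-12)·(16/5))/50000 = -252/390625 m
Load 3 — applied couple M₀=-2 kN·m at a=32/5 m (b=L-a=48/5):
  y_3 = (M₀x³/(6L)+C₁x)/EI  [x≤a] with C₁=M₀(3b²-L²)/(6L)=-32/75 = ((-2)·(16/5)³/(6·16)+(-32/75)·(16/5))/50000 = -16/390625 m
Superposition: y = Σ y_i = 2080036/48828125 m ≈ 0.042599 m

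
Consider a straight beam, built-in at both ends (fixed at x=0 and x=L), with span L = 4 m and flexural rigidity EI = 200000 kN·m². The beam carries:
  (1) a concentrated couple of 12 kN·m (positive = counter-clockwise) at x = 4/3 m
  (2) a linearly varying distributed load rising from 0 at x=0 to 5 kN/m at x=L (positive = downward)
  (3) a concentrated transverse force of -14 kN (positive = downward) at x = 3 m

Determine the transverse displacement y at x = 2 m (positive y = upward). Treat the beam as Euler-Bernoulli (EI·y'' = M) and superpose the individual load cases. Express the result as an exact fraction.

y(2) = 1/60000 m

Load 1 — applied couple M₀=12 kN·m at a=4/3 m (b=L-a=8/3):
  y_1 = (R_Ax³/6 - M_Ax²/2 - M₀(x-a)²/2)/EI  [x>a] with R_A=4, M_A=0 = (4·2³/6 - 0·2²/2 - 12·(2-(4/3))²/2)/200000 = 1/75000 m
Load 2 — triangular load w₀=5 kN/m (0→w₀ over full span):
  y_2 = -w₀x²(L-x)²(x+2L)/(120LEI) = -5·2²·(4-2)²·(2+2·4)/(120·4·200000) = -1/120000 m
Load 3 — point force P=-14 kN at a=3 m (b=L-a=1):
  y_3 = -Pb²x²(3aL-(3a+b)x)/(6L³EI)  [x≤a] = -(-14)·1²·2²·(3·3·4-(3·3+1)·2)/(6·4³·200000) = 7/600000 m
Superposition: y = Σ y_i = 1/60000 m ≈ 0.000017 m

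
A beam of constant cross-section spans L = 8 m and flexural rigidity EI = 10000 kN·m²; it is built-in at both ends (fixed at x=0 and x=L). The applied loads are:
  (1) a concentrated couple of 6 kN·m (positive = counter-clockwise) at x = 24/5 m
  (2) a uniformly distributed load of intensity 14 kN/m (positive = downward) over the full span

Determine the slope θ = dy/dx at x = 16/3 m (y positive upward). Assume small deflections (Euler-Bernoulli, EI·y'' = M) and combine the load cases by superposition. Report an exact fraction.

Load 1 — applied couple M₀=6 kN·m at a=24/5 m (b=L-a=16/5):
  θ_1 = (R_Ax²/2 - M_Ax - M₀(x-a))/EI  [x>a] with R_A=27/25, M_A=48/25 = ((27/25)·(16/3)²/2 - (48/25)·(16/3) - 6·((16/3)-(24/5)))/10000 = 3/15625 rad
Load 2 — uniform load w=14 kN/m over full span:
  θ_2 = -wx(L-x)(L-2x)/(12EI) = -14·(16/3)·(8-(16/3))·(8-2·(16/3))/(12·10000) = 224/50625 rad
Superposition: θ = Σ θ_i = 5843/1265625 rad ≈ 0.004617 rad

θ(16/3) = 5843/1265625 rad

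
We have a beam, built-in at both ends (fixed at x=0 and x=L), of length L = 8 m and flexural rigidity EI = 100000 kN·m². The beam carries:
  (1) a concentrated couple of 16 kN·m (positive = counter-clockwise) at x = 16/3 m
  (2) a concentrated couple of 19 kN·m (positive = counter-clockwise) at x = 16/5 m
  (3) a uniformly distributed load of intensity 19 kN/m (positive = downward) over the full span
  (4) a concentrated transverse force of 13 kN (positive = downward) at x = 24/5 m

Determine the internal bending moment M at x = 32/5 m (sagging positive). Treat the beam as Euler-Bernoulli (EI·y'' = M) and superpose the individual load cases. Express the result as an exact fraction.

M(32/5) = -5756/625 kN·m

Load 1 — applied couple M₀=16 kN·m at a=16/3 m (b=L-a=8/3):
  M_1 = R_Ax - M_A - M₀  [x>a] with R_A=8/3, M_A=16/3 = (8/3)·(32/5) - (16/3) - 16 = -64/15 kN·m
Load 2 — applied couple M₀=19 kN·m at a=16/5 m (b=L-a=24/5):
  M_2 = R_Ax - M_A - M₀  [x>a] with R_A=171/50, M_A=57/25 = (171/50)·(32/5) - (57/25) - 19 = 76/125 kN·m
Load 3 — uniform load w=19 kN/m over full span:
  M_3 = wLx/2 - wL²/12 - wx²/2 = 19·8·(32/5)/2 - 19·8²/12 - 19·(32/5)²/2 = -304/75 kN·m
Load 4 — point force P=13 kN at a=24/5 m (b=L-a=16/5):
  M_4 = Pa²(a+3b)(L-x)/L³ - Pa²b/L²  [x>a] = 13·(24/5)²·((24/5)+3·(16/5))·(8-(32/5))/8³ - 13·(24/5)²·(16/5)/8² = -936/625 kN·m
Superposition: M = Σ M_i = -5756/625 kN·m ≈ -9.209600 kN·m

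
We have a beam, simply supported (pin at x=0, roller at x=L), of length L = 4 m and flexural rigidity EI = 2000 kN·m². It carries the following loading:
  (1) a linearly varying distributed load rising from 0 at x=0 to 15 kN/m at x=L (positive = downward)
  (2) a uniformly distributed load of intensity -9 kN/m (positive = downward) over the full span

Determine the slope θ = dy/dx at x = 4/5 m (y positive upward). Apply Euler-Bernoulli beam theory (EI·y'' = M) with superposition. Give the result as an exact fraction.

Load 1 — triangular load w₀=15 kN/m (0→w₀ over full span):
  θ_1 = -w₀(7L⁴-30L²x²+15x⁴)/(360LEI) = -15·(7·4⁴-30·4²·(4/5)²+15·(4/5)⁴)/(360·4·2000) = -364/46875 rad
Load 2 — uniform load w=-9 kN/m over full span:
  θ_2 = -w(L³-6Lx²+4x³)/(24EI) = -(-9)·(4³-6·4·(4/5)²+4·(4/5)³)/(24·2000) = 297/31250 rad
Superposition: θ = Σ θ_i = 163/93750 rad ≈ 0.001739 rad

θ(4/5) = 163/93750 rad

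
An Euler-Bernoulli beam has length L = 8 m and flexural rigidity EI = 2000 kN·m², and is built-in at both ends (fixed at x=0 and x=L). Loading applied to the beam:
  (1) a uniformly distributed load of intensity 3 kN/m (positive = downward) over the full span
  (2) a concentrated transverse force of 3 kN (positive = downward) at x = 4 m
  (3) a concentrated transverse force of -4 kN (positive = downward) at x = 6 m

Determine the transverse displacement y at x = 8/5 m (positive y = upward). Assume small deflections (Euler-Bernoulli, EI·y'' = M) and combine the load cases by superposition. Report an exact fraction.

Load 1 — uniform load w=3 kN/m over full span:
  y_1 = -wx²(L-x)²/(24EI) = -3·(8/5)²·(8-(8/5))²/(24·2000) = -512/78125 m
Load 2 — point force P=3 kN at a=4 m (b=L-a=4):
  y_2 = -Pb²x²(3aL-(3a+b)x)/(6L³EI)  [x≤a] = -3·4²·(8/5)²·(3·4·8-(3·4+4)·(8/5))/(6·8³·2000) = -22/15625 m
Load 3 — point force P=-4 kN at a=6 m (b=L-a=2):
  y_3 = -Pb²x²(3aL-(3a+b)x)/(6L³EI)  [x≤a] = -(-4)·2²·(8/5)²·(3·6·8-(3·6+2)·(8/5))/(6·8³·2000) = 7/9375 m
Superposition: y = Σ y_i = -1691/234375 m ≈ -0.007215 m

y(8/5) = -1691/234375 m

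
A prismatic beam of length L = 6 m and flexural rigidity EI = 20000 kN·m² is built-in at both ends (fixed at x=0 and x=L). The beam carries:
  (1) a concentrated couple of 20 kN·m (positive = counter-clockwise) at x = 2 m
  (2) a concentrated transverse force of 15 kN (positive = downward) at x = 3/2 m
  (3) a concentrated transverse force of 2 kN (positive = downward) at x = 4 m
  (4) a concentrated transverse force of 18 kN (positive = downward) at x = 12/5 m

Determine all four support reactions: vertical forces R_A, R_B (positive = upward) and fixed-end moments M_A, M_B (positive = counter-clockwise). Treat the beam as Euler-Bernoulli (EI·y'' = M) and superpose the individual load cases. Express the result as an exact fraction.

R_A = 3162587/108000 kN, M_A = 1047497/36000 kN·m, R_B = 617413/108000 kN, M_B = -349123/36000 kN·m

Load 1 — applied couple M₀=20 kN·m at a=2 m (b=L-a=4):
  R_A = 6M₀ab/L³ = 6·20·2·4/6³ = 40/9 kN
  M_A = M₀b(2a-b)/L² = 20·4·(2·2-4)/6² = 0 kN·m
  R_B = -6M₀ab/L³ = -6·20·2·4/6³ = -40/9 kN
  M_B = M₀a(2b-a)/L² = 20·2·(2·4-2)/6² = 20/3 kN·m
Load 2 — point force P=15 kN at a=3/2 m (b=L-a=9/2):
  R_A = Pb²(3a+b)/L³ = 15·(9/2)²·(3·(3/2)+(9/2))/6³ = 405/32 kN
  M_A = Pab²/L² = 15·(3/2)·(9/2)²/6² = 405/32 kN·m
  R_B = Pa²(a+3b)/L³ = 15·(3/2)²·((3/2)+3·(9/2))/6³ = 75/32 kN
  M_B = -Pa²b/L² = -15·(3/2)²·(9/2)/6² = -135/32 kN·m
Load 3 — point force P=2 kN at a=4 m (b=L-a=2):
  R_A = Pb²(3a+b)/L³ = 2·2²·(3·4+2)/6³ = 14/27 kN
  M_A = Pab²/L² = 2·4·2²/6² = 8/9 kN·m
  R_B = Pa²(a+3b)/L³ = 2·4²·(4+3·2)/6³ = 40/27 kN
  M_B = -Pa²b/L² = -2·4²·2/6² = -16/9 kN·m
Load 4 — point force P=18 kN at a=12/5 m (b=L-a=18/5):
  R_A = Pb²(3a+b)/L³ = 18·(18/5)²·(3·(12/5)+(18/5))/6³ = 1458/125 kN
  M_A = Pab²/L² = 18·(12/5)·(18/5)²/6² = 1944/125 kN·m
  R_B = Pa²(a+3b)/L³ = 18·(12/5)²·((12/5)+3·(18/5))/6³ = 792/125 kN
  M_B = -Pa²b/L² = -18·(12/5)²·(18/5)/6² = -1296/125 kN·m
Superposition: R_A = 3162587/108000 kN, M_A = 1047497/36000 kN·m, R_B = 617413/108000 kN, M_B = -349123/36000 kN·m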